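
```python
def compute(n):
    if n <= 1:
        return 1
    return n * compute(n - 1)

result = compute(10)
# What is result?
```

compute(10) = 10 * 9 * 8 * 7 * 6 * 5 * 4 * 3 * 2 * 1 = 3628800

Answer: 3628800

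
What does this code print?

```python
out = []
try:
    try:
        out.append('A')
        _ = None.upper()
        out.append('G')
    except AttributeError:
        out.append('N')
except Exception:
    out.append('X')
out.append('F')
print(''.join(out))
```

Execution trace: 'A' (inner try body) → 'N' (inner except AttributeError) → 'F' (after the try/except). Output: ANF

Answer: ANF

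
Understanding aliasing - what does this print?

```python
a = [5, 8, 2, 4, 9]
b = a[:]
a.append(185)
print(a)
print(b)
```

Key concept: slice [:] creates copy.
Step by step:
`a = [5, 8, 2, 4, 9]` → a = [5, 8, 2, 4, 9]
`b = a[:]` → b = [5, 8, 2, 4, 9]
`a.append(185)` → a = [5, 8, 2, 4, 9, 185]
`print(a)` → prints [5, 8, 2, 4, 9, 185]
`print(b)` → prints [5, 8, 2, 4, 9]

Answer:
[5, 8, 2, 4, 9, 185]
[5, 8, 2, 4, 9]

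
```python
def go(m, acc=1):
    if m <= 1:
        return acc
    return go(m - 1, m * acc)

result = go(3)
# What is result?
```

Accumulator trace (n, acc): (3, 1) -> (2, 3) -> (1, 6) -> return 6

Answer: 6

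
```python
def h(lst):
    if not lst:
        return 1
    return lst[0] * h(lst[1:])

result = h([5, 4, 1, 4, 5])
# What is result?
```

Product over [5, 4, 1, 4, 5] = 5 * 4 * 1 * 4 * 5 = 400

Answer: 400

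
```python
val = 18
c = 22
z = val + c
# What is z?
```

Trace:
`val = 18` → val = 18
`c = 22` → c = 22
`z = val + c` → z = 40
So z = 40

Answer: 40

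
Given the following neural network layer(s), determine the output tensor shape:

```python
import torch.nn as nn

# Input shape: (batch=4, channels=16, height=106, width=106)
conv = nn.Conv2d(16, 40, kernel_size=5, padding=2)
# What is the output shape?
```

Input: (4, 16, 106, 106) -> Output: (4, 40, 106, 106)

Answer: (4, 40, 106, 106)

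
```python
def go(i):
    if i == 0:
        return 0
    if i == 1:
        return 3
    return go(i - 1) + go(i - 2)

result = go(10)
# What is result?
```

Build up from base cases: go(0)=0, go(1)=3, go(2)=3, go(3)=6, go(4)=9, go(5)=15, go(6)=24, ..., go(10)=165

Answer: 165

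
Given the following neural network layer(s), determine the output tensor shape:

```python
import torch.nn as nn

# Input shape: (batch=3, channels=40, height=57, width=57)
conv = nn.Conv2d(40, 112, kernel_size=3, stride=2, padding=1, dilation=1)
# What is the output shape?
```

Input: (3, 40, 57, 57) -> Output: (3, 112, 29, 29)

Answer: (3, 112, 29, 29)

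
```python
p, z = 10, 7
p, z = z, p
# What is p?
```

Trace:
`p, z = 10, 7` → p = 10; z = 7
`p, z = z, p` → p = 7; z = 10
So p = 7

Answer: 7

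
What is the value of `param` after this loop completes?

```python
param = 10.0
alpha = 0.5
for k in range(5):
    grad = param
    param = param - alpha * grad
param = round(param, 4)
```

Gradient descent: w = 10.0 * (1 - 0.5)^5
`param` takes the values: 10.0 → 5.0 → 2.5 → 1.25 → 0.625 → 0.3125

Answer: 0.3125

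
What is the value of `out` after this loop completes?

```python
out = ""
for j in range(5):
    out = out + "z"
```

Repeat 'z' 5 times
`out` takes the values: "" → "z" → "zz" → "zzz" → "zzzz" → "zzzzz"

Answer: "zzzzz"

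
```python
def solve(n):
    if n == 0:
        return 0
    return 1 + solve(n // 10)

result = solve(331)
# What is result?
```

Count of digits of 331: 3

Answer: 3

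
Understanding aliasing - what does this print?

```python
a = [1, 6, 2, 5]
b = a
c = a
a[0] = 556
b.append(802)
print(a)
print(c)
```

Key concept: multiple aliases.
Step by step:
`a = [1, 6, 2, 5]` → a = [1, 6, 2, 5]
`b = a` → b = [1, 6, 2, 5] (same object as a)
`c = a` → c = [1, 6, 2, 5] (same object as a, b)
`a[0] = 556` → a = [556, 6, 2, 5] (same object as b, c); b = [556, 6, 2, 5] (same object as a, c); c = [556, 6, 2, 5] (same object as a, b)
`b.append(802)` → a = [556, 6, 2, 5, 802] (same object as b, c); b = [556, 6, 2, 5, 802] (same object as a, c); c = [556, 6, 2, 5, 802] (same object as a, b)
`print(a)` → prints [556, 6, 2, 5, 802]
`print(c)` → prints [556, 6, 2, 5, 802]

Answer:
[556, 6, 2, 5, 802]
[556, 6, 2, 5, 802]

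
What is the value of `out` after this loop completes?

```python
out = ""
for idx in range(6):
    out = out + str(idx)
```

Concatenate digits 0 to 5
`out` takes the values: "" → "0" → "01" → "012" → "0123" → "01234" → "012345"

Answer: "012345"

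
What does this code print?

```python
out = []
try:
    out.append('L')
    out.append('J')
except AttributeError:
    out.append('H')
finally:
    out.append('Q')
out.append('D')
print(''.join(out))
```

Execution trace: 'L' (try body) → 'J' (try body, no exception) → 'Q' (finally) → 'D' (after the try/except). Output: LJQD

Answer: LJQD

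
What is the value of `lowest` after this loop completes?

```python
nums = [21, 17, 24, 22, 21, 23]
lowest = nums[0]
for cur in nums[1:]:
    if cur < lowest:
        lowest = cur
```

Minimum of [21, 17, 24, 22, 21, 23]
`lowest` takes the values: 21 → 17

Answer: 17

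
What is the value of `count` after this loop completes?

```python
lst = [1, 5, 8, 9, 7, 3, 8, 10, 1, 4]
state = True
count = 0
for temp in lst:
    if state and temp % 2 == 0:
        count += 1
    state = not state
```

Count even values at even positions
`count` takes the values: 0 → 1 → 2

Answer: 2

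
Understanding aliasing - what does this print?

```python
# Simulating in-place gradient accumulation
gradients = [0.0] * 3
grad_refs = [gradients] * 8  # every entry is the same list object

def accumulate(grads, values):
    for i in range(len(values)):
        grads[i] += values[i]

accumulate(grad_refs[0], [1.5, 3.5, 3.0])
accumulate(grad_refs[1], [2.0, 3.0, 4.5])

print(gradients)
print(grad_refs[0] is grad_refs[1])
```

Key concept: gradient accumulation aliasing.
Step by step:
`gradients = [0.0] * 3` → gradients = [0.0, 0.0, 0.0]
`grad_refs = [gradients] * 8` → grad_refs = [[0.0, 0.0, 0.0], [0.0, 0.0, 0.0], [0.0, 0.0, 0.0], [0.0, 0.0, 0.0], [0.0, 0.0, 0.0], [0.0, 0.0, 0.0], [0.0, 0.0, 0.0], [0.0, 0.0, 0.0]]
`accumulate(grad_refs[0], [1.5, 3.5, 3.0])` → gradients = [1.5, 3.5, 3.0]; grad_refs = [[1.5, 3.5, 3.0], [1.5, 3.5, 3.0], [1.5, 3.5, 3.0], [1.5, 3.5, 3.0], [1.5, 3.5, 3.0], [1.5, 3.5, 3.0], [1.5, 3.5, 3.0], [1.5, 3.5, 3.0]]
`accumulate(grad_refs[1], [2.0, 3.0, 4.5])` → gradients = [3.5, 6.5, 7.5]; grad_refs = [[3.5, 6.5, 7.5], [3.5, 6.5, 7.5], [3.5, 6.5, 7.5], [3.5, 6.5, 7.5], [3.5, 6.5, 7.5], [3.5, 6.5, 7.5], [3.5, 6.5, 7.5], [3.5, 6.5, 7.5]]
`print(gradients)` → prints [3.5, 6.5, 7.5]
`print(grad_refs[0] is grad_refs[1])` → prints True

Answer:
[3.5, 6.5, 7.5]
True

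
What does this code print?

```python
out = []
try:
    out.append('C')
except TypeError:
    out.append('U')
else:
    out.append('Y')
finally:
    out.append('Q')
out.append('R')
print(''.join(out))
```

Execution trace: 'C' (try body, no exception) → 'Y' (else) → 'Q' (finally) → 'R' (after the try/except). Output: CYQR

Answer: CYQR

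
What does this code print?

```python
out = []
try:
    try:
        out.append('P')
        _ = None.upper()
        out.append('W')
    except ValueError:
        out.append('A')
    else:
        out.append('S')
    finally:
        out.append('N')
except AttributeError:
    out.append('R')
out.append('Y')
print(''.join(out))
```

Execution trace: 'P' (try body) → 'N' (finally) → 'R' (outer except AttributeError) → 'Y' (after the try/except). Output: PNRY

Answer: PNRY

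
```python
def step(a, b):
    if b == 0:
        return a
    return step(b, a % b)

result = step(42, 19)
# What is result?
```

step(42, 19) -> step(19, 4) -> step(4, 3) -> step(3, 1) -> step(1, 0) -> 1

Answer: 1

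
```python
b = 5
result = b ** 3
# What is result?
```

Trace:
`b = 5` → b = 5
`result = b ** 3` → result = 125
So result = 125

Answer: 125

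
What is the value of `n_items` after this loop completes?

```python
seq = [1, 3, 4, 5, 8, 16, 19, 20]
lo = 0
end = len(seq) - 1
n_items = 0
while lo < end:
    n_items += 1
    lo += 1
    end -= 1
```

Iterations until pointers meet (list length 8)
`n_items` takes the values: 0 → 1 → 2 → 3 → 4

Answer: 4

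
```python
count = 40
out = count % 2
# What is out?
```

Trace:
`count = 40` → count = 40
`out = count % 2` → out = 0
So out = 0

Answer: 0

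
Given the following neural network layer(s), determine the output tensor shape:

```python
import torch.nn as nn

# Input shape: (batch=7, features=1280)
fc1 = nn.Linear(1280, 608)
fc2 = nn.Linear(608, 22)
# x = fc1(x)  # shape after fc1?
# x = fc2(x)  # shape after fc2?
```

Input: (7, 1280) -> after fc1: (7, 608) -> Output: (7, 22)

Answer: (7, 22)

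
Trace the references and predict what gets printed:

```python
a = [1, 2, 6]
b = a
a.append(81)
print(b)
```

Key concept: basic list aliasing.
Step by step:
`a = [1, 2, 6]` → a = [1, 2, 6]
`b = a` → b = [1, 2, 6] (same object as a)
`a.append(81)` → a = [1, 2, 6, 81] (same object as b); b = [1, 2, 6, 81] (same object as a)
`print(b)` → prints [1, 2, 6, 81]

Answer: [1, 2, 6, 81]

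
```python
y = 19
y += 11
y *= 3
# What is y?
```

Trace:
`y = 19` → y = 19
`y += 11` → y = 30
`y *= 3` → y = 90
So y = 90

Answer: 90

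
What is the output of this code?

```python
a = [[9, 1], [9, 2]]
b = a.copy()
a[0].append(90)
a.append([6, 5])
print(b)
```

Key concept: shallow copy with nested lists.
Step by step:
`a = [[9, 1], [9, 2]]` → a = [[9, 1], [9, 2]]
`b = a.copy()` → b = [[9, 1], [9, 2]]
`a[0].append(90)` → a = [[9, 1, 90], [9, 2]]; b = [[9, 1, 90], [9, 2]]
`a.append([6, 5])` → a = [[9, 1, 90], [9, 2], [6, 5]]
`print(b)` → prints [[9, 1, 90], [9, 2]]

Answer: [[9, 1, 90], [9, 2]]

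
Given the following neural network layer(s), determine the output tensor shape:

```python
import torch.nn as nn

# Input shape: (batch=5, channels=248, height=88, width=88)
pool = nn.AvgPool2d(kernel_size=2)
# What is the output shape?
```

Input: (5, 248, 88, 88) -> Output: (5, 248, 44, 44)

Answer: (5, 248, 44, 44)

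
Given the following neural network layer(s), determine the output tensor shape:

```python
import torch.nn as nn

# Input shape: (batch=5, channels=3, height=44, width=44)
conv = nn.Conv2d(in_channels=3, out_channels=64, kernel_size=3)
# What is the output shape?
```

Input: (5, 3, 44, 44) -> Output: (5, 64, 42, 42)

Answer: (5, 64, 42, 42)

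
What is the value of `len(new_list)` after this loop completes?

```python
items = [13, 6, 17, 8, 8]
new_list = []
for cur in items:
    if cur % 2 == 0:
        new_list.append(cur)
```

Count even numbers in [13, 6, 17, 8, 8]
`new_list` takes the values: [] → [6] → [6, 8] → [6, 8, 8]
So `len(new_list)` = 3

Answer: 3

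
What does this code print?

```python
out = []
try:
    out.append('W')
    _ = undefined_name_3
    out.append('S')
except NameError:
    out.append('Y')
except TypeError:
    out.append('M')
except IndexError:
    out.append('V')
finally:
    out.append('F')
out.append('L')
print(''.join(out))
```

Execution trace: 'W' (try body) → 'Y' (except NameError) → 'F' (finally) → 'L' (after the try/except). Output: WYFL

Answer: WYFL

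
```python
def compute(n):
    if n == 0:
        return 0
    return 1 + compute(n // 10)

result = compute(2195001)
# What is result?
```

Count of digits of 2195001: 7

Answer: 7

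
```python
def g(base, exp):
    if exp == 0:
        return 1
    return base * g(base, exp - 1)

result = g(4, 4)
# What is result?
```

g(4, 4) = 4 * 4 * 4 * 4 = 256

Answer: 256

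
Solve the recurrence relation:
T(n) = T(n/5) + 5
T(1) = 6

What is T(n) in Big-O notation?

Each step divides n by 5 and adds 5. After log_5(n) steps we reach T(1)=6. So T(n) = 5·log_5(n) + 6 = O(log n).

Answer: O(log n)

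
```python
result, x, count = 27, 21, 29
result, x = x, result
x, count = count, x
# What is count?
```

Trace:
`result, x, count = 27, 21, 29` → result = 27; x = 21; count = 29
`result, x = x, result` → result = 21; x = 27
`x, count = count, x` → x = 29; count = 27
So count = 27

Answer: 27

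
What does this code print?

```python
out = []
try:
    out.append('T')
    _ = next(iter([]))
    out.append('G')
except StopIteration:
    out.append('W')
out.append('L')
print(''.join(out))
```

Execution trace: 'T' (try body) → 'W' (except StopIteration) → 'L' (after the try/except). Output: TWL

Answer: TWL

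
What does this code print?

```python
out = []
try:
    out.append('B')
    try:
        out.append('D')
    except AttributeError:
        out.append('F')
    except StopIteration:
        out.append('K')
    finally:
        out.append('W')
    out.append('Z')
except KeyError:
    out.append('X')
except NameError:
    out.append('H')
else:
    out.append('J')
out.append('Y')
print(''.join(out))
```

Execution trace: 'B' (try body) → 'D' (inner try body, no exception) → 'W' (inner finally) → 'Z' (try body, no exception) → 'J' (else) → 'Y' (after the try/except). Output: BDWZJY

Answer: BDWZJY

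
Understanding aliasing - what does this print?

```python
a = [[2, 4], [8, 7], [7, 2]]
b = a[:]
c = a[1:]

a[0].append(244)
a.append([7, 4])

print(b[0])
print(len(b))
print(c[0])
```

Key concept: slice with nested mutation.
Step by step:
`a = [[2, 4], [8, 7], [7, 2]]` → a = [[2, 4], [8, 7], [7, 2]]
`b = a[:]` → b = [[2, 4], [8, 7], [7, 2]]
`c = a[1:]` → c = [[8, 7], [7, 2]]
`a[0].append(244)` → a = [[2, 4, 244], [8, 7], [7, 2]]; b = [[2, 4, 244], [8, 7], [7, 2]]
`a.append([7, 4])` → a = [[2, 4, 244], [8, 7], [7, 2], [7, 4]]
`print(b[0])` → prints [2, 4, 244]
`print(len(b))` → prints 3
`print(c[0])` → prints [8, 7]

Answer:
[2, 4, 244]
3
[8, 7]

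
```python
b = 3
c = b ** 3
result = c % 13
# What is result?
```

Trace:
`b = 3` → b = 3
`c = b ** 3` → c = 27
`result = c % 13` → result = 1
So result = 1

Answer: 1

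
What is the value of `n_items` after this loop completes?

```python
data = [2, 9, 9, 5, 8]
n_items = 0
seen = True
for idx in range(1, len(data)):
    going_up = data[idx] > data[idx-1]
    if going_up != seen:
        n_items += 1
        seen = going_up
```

Count direction changes in [2, 9, 9, 5, 8]
`n_items` takes the values: 0 → 1 → 2

Answer: 2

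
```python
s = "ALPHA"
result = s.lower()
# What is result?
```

Trace:
`s = "ALPHA"` → s = 'ALPHA'
`result = s.lower()` → result = 'alpha'
So result = 'alpha'

Answer: 'alpha'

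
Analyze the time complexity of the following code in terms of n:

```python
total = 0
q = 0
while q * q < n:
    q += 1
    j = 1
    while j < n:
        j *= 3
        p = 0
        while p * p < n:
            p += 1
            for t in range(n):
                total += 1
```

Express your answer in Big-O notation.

Each loop level contributes: √n × log n × √n × n. Multiplying the contributions gives O(n^2 log n).

Answer: O(n^2 log n)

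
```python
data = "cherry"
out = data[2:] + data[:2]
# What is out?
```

Trace:
`data = "cherry"` → data = 'cherry'
`out = data[2:] + data[:2]` → out = 'errych'
So out = 'errych'

Answer: 'errych'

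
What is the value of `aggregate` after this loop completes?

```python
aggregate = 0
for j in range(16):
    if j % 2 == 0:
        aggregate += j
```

Sum of even numbers 0 to 15
`aggregate` takes the values: 0 → 2 → 6 → 12 → 20 → 30 → 42 → 56

Answer: 56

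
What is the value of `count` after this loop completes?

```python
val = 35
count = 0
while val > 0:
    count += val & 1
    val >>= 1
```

Count set bits in 35 (binary: 0b100011)
`count` takes the values: 0 → 1 → 2 → 3

Answer: 3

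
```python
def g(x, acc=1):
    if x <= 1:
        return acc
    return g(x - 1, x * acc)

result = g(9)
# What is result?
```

Accumulator trace (n, acc): (9, 1) -> (8, 9) -> (7, 72) -> (6, 504) -> (5, 3024) -> (4, 15120) -> (3, 60480) -> (2, 181440) -> (1, 362880) -> return 362880

Answer: 362880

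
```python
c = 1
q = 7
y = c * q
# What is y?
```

Trace:
`c = 1` → c = 1
`q = 7` → q = 7
`y = c * q` → y = 7
So y = 7

Answer: 7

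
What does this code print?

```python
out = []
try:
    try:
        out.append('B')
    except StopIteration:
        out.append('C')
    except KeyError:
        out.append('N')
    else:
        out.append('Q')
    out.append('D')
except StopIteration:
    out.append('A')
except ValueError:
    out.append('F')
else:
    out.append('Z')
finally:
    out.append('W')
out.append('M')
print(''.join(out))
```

Execution trace: 'B' (inner try body, no exception) → 'Q' (inner else) → 'D' (try body, no exception) → 'Z' (else) → 'W' (finally) → 'M' (after the try/except). Output: BQDZWM

Answer: BQDZWM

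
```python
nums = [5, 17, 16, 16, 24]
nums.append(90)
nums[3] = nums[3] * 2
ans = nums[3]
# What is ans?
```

Trace:
`nums = [5, 17, 16, 16, 24]` → nums = [5, 17, 16, 16, 24]
`nums.append(90)` → nums = [5, 17, 16, 16, 24, 90]
`nums[3] = nums[3] * 2` → nums = [5, 17, 16, 32, 24, 90]
`ans = nums[3]` → ans = 32
So ans = 32

Answer: 32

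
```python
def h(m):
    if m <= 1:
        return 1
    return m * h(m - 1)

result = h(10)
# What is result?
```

h(10) = 10 * 9 * 8 * 7 * 6 * 5 * 4 * 3 * 2 * 1 = 3628800

Answer: 3628800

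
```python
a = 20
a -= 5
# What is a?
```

Trace:
`a = 20` → a = 20
`a -= 5` → a = 15
So a = 15

Answer: 15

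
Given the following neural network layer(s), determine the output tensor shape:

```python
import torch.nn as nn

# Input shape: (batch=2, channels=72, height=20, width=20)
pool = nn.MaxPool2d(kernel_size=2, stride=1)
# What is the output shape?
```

Input: (2, 72, 20, 20) -> Output: (2, 72, 19, 19)

Answer: (2, 72, 19, 19)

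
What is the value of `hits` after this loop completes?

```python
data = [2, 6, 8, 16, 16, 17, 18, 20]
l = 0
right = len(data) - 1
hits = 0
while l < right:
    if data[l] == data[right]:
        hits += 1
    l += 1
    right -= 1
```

Count matching pairs from ends
`hits` takes the values: 0 → 1

Answer: 1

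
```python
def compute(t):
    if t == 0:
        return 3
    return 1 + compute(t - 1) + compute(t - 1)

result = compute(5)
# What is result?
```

compute(t) = 1 + 2·compute(t-1), compute(0)=3. Closed form: (3+1)·2^5 - 1 = 127.

Answer: 127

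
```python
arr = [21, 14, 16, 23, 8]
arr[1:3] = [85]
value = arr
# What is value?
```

Trace:
`arr = [21, 14, 16, 23, 8]` → arr = [21, 14, 16, 23, 8]
`arr[1:3] = [85]` → arr = [21, 85, 23, 8]
`value = arr` → value = [21, 85, 23, 8]
So value = [21, 85, 23, 8]

Answer: [21, 85, 23, 8]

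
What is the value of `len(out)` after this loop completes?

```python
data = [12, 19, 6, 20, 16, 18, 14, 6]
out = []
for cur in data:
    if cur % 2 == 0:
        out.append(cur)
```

Count even numbers in [12, 19, 6, 20, 16, 18, 14, 6]
`out` takes the values: [] → [12] → [12, 6] → [12, 6, 20] → [12, 6, 20, 16] → [12, 6, 20, 16, 18] → [12, 6, 20, 16, 18, 14] → [12, 6, 20, 16, 18, 14, 6]
So `len(out)` = 7

Answer: 7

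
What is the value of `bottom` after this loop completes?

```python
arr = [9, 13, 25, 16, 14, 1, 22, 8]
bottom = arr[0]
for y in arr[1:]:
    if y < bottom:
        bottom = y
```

Minimum of [9, 13, 25, 16, 14, 1, 22, 8]
`bottom` takes the values: 9 → 1

Answer: 1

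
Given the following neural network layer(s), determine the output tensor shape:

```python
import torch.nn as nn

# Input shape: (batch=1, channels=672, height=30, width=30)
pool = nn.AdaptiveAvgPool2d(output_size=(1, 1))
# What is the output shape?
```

Input: (1, 672, 30, 30) -> Output: (1, 672, 1, 1)

Answer: (1, 672, 1, 1)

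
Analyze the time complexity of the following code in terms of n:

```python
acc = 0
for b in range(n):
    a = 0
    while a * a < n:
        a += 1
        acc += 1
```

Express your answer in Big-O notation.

Each loop level contributes: n × √n. Multiplying the contributions gives O(n√n).

Answer: O(n√n)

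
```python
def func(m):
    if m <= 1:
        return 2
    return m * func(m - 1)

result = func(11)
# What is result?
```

func(11) = 11 * 10 * 9 * 8 * 7 * 6 * 5 * 4 * 3 * 2 * 2 = 79833600

Answer: 79833600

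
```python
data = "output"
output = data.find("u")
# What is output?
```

Trace:
`data = "output"` → data = 'output'
`output = data.find("u")` → output = 1
So output = 1

Answer: 1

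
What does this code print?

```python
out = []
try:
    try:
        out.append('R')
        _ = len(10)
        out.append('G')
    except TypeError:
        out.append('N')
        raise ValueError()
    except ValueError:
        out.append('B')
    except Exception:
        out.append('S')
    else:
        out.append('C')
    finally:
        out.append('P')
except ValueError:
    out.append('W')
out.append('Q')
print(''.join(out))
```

Execution trace: 'R' (try body) → 'N' (except TypeError) → 'P' (finally) → 'W' (outer except ValueError) → 'Q' (after the try/except). Output: RNPWQ

Answer: RNPWQ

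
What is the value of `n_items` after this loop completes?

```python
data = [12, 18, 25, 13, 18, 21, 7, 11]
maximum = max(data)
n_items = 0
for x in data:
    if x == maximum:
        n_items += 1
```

Count of max value 25 in [12, 18, 25, 13, 18, 21, 7, 11]
`n_items` takes the values: 0 → 1

Answer: 1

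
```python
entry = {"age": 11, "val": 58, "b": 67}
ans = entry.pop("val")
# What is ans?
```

Trace:
`entry = {"age": 11, "val": 58, "b": 67}` → entry = {'age': 11, 'val': 58, 'b': 67}
`ans = entry.pop("val")` → entry = {'age': 11, 'b': 67}; ans = 58
So ans = 58

Answer: 58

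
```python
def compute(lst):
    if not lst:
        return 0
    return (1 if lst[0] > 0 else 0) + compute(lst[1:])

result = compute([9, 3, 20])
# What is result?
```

Count of positive elements in [9, 3, 20] = 3

Answer: 3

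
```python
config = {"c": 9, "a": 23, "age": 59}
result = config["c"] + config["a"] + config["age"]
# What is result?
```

Trace:
`config = {"c": 9, "a": 23, "age": 59}` → config = {'c': 9, 'a': 23, 'age': 59}
`result = config["c"] + config["a"] + config["age"]` → result = 91
So result = 91

Answer: 91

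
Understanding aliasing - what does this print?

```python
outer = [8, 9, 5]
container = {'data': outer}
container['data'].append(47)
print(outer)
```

Key concept: dict holds reference to list.
Step by step:
`outer = [8, 9, 5]` → outer = [8, 9, 5]
`container = {'data': outer}` → container = {'data': [8, 9, 5]}
`container['data'].append(47)` → outer = [8, 9, 5, 47]; container = {'data': [8, 9, 5, 47]}
`print(outer)` → prints [8, 9, 5, 47]

Answer: [8, 9, 5, 47]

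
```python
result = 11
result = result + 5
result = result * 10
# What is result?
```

Trace:
`result = 11` → result = 11
`result = result + 5` → result = 16
`result = result * 10` → result = 160
So result = 160

Answer: 160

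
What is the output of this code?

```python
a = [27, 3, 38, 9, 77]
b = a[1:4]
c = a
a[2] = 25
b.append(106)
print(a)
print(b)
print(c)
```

Key concept: slice vs alias.
Step by step:
`a = [27, 3, 38, 9, 77]` → a = [27, 3, 38, 9, 77]
`b = a[1:4]` → b = [3, 38, 9]
`c = a` → c = [27, 3, 38, 9, 77] (same object as a)
`a[2] = 25` → a = [27, 3, 25, 9, 77] (same object as c); c = [27, 3, 25, 9, 77] (same object as a)
`b.append(106)` → b = [3, 38, 9, 106]
`print(a)` → prints [27, 3, 25, 9, 77]
`print(b)` → prints [3, 38, 9, 106]
`print(c)` → prints [27, 3, 25, 9, 77]

Answer:
[27, 3, 25, 9, 77]
[3, 38, 9, 106]
[27, 3, 25, 9, 77]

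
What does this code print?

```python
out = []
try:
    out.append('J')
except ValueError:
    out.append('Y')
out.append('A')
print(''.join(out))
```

Execution trace: 'J' (try body, no exception) → 'A' (after the try/except). Output: JA

Answer: JA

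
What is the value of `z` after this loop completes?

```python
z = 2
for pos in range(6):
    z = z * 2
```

Multiply by 2, 6 times: 2 * 2^6 = 128
`z` takes the values: 2 → 4 → 8 → 16 → 32 → 64 → 128

Answer: 128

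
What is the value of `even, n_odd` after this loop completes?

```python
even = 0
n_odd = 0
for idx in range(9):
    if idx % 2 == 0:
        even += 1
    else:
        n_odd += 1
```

Count evens and odds in range(9)
`even, n_odd` takes the values: (0, 0) → (1, 0) → (1, 1) → (2, 1) → (2, 2) → (3, 2) → (3, 3) → (4, 3) → (4, 4) → (5, 4)

Answer: 5, 4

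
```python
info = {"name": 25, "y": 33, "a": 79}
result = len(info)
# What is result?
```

Trace:
`info = {"name": 25, "y": 33, "a": 79}` → info = {'name': 25, 'y': 33, 'a': 79}
`result = len(info)` → result = 3
So result = 3

Answer: 3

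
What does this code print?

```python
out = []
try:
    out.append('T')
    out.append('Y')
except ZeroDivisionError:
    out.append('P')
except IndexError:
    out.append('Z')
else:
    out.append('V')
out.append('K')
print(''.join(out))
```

Execution trace: 'T' (try body) → 'Y' (try body, no exception) → 'V' (else) → 'K' (after the try/except). Output: TYVK

Answer: TYVK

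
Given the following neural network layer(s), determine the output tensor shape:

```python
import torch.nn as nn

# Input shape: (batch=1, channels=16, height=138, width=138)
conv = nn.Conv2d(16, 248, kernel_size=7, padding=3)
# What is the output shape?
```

Input: (1, 16, 138, 138) -> Output: (1, 248, 138, 138)

Answer: (1, 248, 138, 138)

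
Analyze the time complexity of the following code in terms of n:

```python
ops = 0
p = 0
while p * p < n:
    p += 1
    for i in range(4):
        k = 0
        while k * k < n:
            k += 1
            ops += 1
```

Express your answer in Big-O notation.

Each loop level contributes: √n × 1 × √n. Multiplying the contributions gives O(n).

Answer: O(n)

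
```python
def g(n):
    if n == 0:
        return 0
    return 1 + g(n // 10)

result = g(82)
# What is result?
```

Count of digits of 82: 2

Answer: 2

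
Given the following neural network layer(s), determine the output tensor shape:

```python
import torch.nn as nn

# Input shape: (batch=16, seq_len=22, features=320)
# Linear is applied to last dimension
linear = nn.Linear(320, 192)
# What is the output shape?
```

Input: (16, 22, 320) -> Output: (16, 22, 192)

Answer: (16, 22, 192)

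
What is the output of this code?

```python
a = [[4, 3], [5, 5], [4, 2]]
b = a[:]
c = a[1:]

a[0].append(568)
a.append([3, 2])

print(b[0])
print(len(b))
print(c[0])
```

Key concept: slice with nested mutation.
Step by step:
`a = [[4, 3], [5, 5], [4, 2]]` → a = [[4, 3], [5, 5], [4, 2]]
`b = a[:]` → b = [[4, 3], [5, 5], [4, 2]]
`c = a[1:]` → c = [[5, 5], [4, 2]]
`a[0].append(568)` → a = [[4, 3, 568], [5, 5], [4, 2]]; b = [[4, 3, 568], [5, 5], [4, 2]]
`a.append([3, 2])` → a = [[4, 3, 568], [5, 5], [4, 2], [3, 2]]
`print(b[0])` → prints [4, 3, 568]
`print(len(b))` → prints 3
`print(c[0])` → prints [5, 5]

Answer:
[4, 3, 568]
3
[5, 5]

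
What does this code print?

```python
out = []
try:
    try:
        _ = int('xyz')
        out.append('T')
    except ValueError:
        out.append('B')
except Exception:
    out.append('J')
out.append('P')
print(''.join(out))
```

Execution trace: 'B' (inner except ValueError) → 'P' (after the try/except). Output: BP

Answer: BP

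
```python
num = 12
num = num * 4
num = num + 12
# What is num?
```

Trace:
`num = 12` → num = 12
`num = num * 4` → num = 48
`num = num + 12` → num = 60
So num = 60

Answer: 60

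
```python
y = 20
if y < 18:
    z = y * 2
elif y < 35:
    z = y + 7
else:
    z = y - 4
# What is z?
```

Trace:
`y = 20` → y = 20
`if y < 18: ...` → y < 18 is False, y < 35 is True → z = 27
So z = 27

Answer: 27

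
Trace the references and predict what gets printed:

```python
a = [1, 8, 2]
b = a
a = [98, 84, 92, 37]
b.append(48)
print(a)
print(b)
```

Key concept: rebinding vs mutation: a is rebound to a new list, b still points at the original.
Step by step:
`a = [1, 8, 2]` → a = [1, 8, 2]
`b = a` → b = [1, 8, 2] (same object as a)
`a = [98, 84, 92, 37]` → a = [98, 84, 92, 37]
`b.append(48)` → b = [1, 8, 2, 48]
`print(a)` → prints [98, 84, 92, 37]
`print(b)` → prints [1, 8, 2, 48]

Answer:
[98, 84, 92, 37]
[1, 8, 2, 48]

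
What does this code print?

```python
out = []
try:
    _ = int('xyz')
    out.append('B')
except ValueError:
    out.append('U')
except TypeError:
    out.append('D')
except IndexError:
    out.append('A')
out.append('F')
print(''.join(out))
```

Execution trace: 'U' (except ValueError) → 'F' (after the try/except). Output: UF

Answer: UF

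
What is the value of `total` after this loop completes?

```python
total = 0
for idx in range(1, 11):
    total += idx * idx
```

Sum of squares 1² to 10² = 385
`total` takes the values: 0 → 1 → 5 → 14 → 30 → 55 → 91 → 140 → 204 → 285 → 385

Answer: 385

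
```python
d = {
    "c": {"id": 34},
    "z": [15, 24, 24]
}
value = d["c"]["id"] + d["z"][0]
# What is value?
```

Trace:
`d = { ...` → d = {'c': {'id': 34}, 'z': [15, 24, 24]}
`value = d["c"]["id"] + d["z"][0]` → value = 49
So value = 49

Answer: 49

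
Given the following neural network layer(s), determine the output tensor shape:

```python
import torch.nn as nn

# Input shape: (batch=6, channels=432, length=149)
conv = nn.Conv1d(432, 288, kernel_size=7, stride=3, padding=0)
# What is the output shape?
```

Input: (6, 432, 149) -> Output: (6, 288, 48)

Answer: (6, 288, 48)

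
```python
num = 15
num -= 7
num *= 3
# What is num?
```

Trace:
`num = 15` → num = 15
`num -= 7` → num = 8
`num *= 3` → num = 24
So num = 24

Answer: 24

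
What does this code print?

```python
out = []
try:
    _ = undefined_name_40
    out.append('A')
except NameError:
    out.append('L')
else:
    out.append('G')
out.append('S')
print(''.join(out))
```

Execution trace: 'L' (except NameError) → 'S' (after the try/except). Output: LS

Answer: LS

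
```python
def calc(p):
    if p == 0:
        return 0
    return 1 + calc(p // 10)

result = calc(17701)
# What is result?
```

Count of digits of 17701: 5

Answer: 5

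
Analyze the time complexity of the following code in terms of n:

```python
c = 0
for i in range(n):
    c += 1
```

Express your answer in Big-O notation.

Each loop level contributes: n. Multiplying the contributions gives O(n).

Answer: O(n)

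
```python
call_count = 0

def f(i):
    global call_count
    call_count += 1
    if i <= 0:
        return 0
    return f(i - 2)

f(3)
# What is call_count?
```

Linear recursion stepping by 2: 3 calls from i=3 down to ≤0.

Answer: 3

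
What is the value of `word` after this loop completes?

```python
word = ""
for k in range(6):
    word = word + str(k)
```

Concatenate digits 0 to 5
`word` takes the values: "" → "0" → "01" → "012" → "0123" → "01234" → "012345"

Answer: "012345"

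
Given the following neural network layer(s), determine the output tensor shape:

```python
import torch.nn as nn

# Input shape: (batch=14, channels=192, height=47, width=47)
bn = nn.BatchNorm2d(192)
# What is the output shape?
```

Input: (14, 192, 47, 47) -> Output: (14, 192, 47, 47)

Answer: (14, 192, 47, 47)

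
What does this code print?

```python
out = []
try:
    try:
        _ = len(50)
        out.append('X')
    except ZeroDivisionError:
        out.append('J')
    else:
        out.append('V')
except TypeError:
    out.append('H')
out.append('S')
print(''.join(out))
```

Execution trace: 'H' (outer except TypeError) → 'S' (after the try/except). Output: HS

Answer: HS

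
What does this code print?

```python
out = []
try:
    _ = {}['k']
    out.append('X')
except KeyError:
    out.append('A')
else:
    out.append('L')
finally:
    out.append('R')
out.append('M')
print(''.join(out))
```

Execution trace: 'A' (except KeyError) → 'R' (finally) → 'M' (after the try/except). Output: ARM

Answer: ARM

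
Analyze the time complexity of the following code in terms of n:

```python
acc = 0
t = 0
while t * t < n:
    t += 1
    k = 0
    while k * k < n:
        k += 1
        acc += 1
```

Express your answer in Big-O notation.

Each loop level contributes: √n × √n. Multiplying the contributions gives O(n).

Answer: O(n)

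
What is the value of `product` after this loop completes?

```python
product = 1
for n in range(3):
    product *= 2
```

2^3 = 8
`product` takes the values: 1 → 2 → 4 → 8

Answer: 8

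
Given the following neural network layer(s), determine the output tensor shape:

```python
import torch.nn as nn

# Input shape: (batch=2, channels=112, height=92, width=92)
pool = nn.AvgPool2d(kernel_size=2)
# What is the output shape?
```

Input: (2, 112, 92, 92) -> Output: (2, 112, 46, 46)

Answer: (2, 112, 46, 46)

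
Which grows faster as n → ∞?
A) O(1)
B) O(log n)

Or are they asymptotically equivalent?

O(1) vs O(log n): Higher order terms dominate.

Answer: B) O(log n) grows faster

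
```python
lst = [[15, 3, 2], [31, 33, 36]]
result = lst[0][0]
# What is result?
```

Trace:
`lst = [[15, 3, 2], [31, 33, 36]]` → lst = [[15, 3, 2], [31, 33, 36]]
`result = lst[0][0]` → result = 15
So result = 15

Answer: 15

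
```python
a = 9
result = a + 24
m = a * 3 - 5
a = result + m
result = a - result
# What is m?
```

Trace:
`a = 9` → a = 9
`result = a + 24` → result = 33
`m = a * 3 - 5` → m = 22
`a = result + m` → a = 55
`result = a - result` → result = 22
So m = 22

Answer: 22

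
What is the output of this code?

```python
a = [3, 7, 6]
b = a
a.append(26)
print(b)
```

Key concept: basic list aliasing.
Step by step:
`a = [3, 7, 6]` → a = [3, 7, 6]
`b = a` → b = [3, 7, 6] (same object as a)
`a.append(26)` → a = [3, 7, 6, 26] (same object as b); b = [3, 7, 6, 26] (same object as a)
`print(b)` → prints [3, 7, 6, 26]

Answer: [3, 7, 6, 26]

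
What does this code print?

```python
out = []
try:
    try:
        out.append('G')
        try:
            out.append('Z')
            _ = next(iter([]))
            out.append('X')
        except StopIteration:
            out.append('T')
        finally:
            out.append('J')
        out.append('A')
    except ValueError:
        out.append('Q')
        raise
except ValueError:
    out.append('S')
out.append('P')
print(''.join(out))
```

Execution trace: 'G' (try body) → 'Z' (inner try body) → 'T' (inner except StopIteration) → 'J' (inner finally) → 'A' (try body, no exception) → 'P' (after the try/except). Output: GZTJAP

Answer: GZTJAP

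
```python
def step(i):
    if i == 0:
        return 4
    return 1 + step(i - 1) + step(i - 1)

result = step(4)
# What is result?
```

step(i) = 1 + 2·step(i-1), step(0)=4. Closed form: (4+1)·2^4 - 1 = 79.

Answer: 79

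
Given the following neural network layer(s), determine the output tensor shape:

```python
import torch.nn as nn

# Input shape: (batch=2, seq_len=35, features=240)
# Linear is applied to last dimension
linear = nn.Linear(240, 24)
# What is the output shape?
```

Input: (2, 35, 240) -> Output: (2, 35, 24)

Answer: (2, 35, 24)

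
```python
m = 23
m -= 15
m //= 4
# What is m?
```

Trace:
`m = 23` → m = 23
`m -= 15` → m = 8
`m //= 4` → m = 2
So m = 2

Answer: 2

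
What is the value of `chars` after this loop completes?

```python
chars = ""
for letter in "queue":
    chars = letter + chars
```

Reverse 'queue'
`chars` takes the values: "" → "q" → "uq" → "euq" → "ueuq" → "eueuq"

Answer: "eueuq"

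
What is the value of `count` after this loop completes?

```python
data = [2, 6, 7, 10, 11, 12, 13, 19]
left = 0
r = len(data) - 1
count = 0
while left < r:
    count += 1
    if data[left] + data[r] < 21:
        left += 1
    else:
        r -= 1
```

Steps to find pair summing to 21
`count` takes the values: 0 → 1 → 2 → 3 → 4 → 5 → 6 → 7

Answer: 7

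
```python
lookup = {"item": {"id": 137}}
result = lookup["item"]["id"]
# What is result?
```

Trace:
`lookup = {"item": {"id": 137}}` → lookup = {'item': {'id': 137}}
`result = lookup["item"]["id"]` → result = 137
So result = 137

Answer: 137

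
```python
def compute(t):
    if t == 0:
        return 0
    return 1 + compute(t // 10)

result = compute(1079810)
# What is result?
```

Count of digits of 1079810: 7

Answer: 7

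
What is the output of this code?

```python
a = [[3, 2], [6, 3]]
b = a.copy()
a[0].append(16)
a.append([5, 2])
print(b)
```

Key concept: shallow copy with nested lists.
Step by step:
`a = [[3, 2], [6, 3]]` → a = [[3, 2], [6, 3]]
`b = a.copy()` → b = [[3, 2], [6, 3]]
`a[0].append(16)` → a = [[3, 2, 16], [6, 3]]; b = [[3, 2, 16], [6, 3]]
`a.append([5, 2])` → a = [[3, 2, 16], [6, 3], [5, 2]]
`print(b)` → prints [[3, 2, 16], [6, 3]]

Answer: [[3, 2, 16], [6, 3]]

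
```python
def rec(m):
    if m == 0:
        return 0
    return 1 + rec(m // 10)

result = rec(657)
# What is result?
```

Count of digits of 657: 3

Answer: 3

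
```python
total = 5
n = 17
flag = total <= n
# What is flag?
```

Trace:
`total = 5` → total = 5
`n = 17` → n = 17
`flag = total <= n` → flag = True
So flag = True

Answer: True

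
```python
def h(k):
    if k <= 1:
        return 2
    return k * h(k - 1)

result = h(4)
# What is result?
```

h(4) = 4 * 3 * 2 * 2 = 48

Answer: 48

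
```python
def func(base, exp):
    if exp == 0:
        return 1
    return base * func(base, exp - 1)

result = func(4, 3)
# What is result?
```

func(4, 3) = 4 * 4 * 4 = 64

Answer: 64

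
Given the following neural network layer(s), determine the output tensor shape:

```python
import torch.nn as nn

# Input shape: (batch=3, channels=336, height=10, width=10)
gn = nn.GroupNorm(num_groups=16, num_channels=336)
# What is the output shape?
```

Input: (3, 336, 10, 10) -> Output: (3, 336, 10, 10)

Answer: (3, 336, 10, 10)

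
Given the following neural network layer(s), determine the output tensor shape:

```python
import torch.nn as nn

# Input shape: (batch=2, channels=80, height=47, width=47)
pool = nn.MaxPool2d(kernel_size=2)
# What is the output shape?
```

Input: (2, 80, 47, 47) -> Output: (2, 80, 23, 23)

Answer: (2, 80, 23, 23)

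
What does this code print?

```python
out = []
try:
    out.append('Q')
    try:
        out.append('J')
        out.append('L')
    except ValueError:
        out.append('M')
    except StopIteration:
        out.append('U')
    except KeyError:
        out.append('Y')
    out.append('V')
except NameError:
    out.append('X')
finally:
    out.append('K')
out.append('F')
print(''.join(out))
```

Execution trace: 'Q' (try body) → 'J' (inner try body) → 'L' (inner try body, no exception) → 'V' (try body, no exception) → 'K' (finally) → 'F' (after the try/except). Output: QJLVKF

Answer: QJLVKF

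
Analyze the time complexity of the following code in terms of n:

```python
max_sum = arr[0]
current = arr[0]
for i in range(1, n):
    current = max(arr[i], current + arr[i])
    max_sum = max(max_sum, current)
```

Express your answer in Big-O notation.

This is Kadane's algorithm for maximum subarray. Time complexity: O(n).

Answer: O(n)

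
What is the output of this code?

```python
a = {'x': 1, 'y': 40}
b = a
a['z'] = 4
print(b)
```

Key concept: dict aliasing.
Step by step:
`a = {'x': 1, 'y': 40}` → a = {'x': 1, 'y': 40}
`b = a` → b = {'x': 1, 'y': 40} (same object as a)
`a['z'] = 4` → a = {'x': 1, 'y': 40, 'z': 4} (same object as b); b = {'x': 1, 'y': 40, 'z': 4} (same object as a)
`print(b)` → prints {'x': 1, 'y': 40, 'z': 4}

Answer: {'x': 1, 'y': 40, 'z': 4}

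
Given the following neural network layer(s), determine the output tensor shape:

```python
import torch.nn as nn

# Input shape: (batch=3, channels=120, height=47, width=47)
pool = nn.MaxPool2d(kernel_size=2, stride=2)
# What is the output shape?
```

Input: (3, 120, 47, 47) -> Output: (3, 120, 23, 23)

Answer: (3, 120, 23, 23)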